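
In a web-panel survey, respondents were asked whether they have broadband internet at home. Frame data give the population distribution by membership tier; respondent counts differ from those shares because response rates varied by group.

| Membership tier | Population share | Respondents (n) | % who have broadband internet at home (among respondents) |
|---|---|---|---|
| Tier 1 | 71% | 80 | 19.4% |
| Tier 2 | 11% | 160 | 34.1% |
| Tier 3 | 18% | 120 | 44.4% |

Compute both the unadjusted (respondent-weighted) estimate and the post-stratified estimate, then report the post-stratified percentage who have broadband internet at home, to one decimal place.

Unadjusted (pooled respondent) estimate weights by respondent counts:
  (80/360)×19.4 + (160/360)×34.1 + (120/360)×44.4 = 34.2667%
Post-stratified estimate weights by population shares:
  0.71×19.4 + 0.11×34.1 + 0.18×44.4 = 25.517%

25.5%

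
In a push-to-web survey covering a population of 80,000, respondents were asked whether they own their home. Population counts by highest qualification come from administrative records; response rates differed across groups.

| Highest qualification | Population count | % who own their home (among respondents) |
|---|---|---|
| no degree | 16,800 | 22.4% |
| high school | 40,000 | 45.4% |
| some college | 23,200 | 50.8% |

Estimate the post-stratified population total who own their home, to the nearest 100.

Estimated count per cell = population count × respondent percentage:
  no degree: 16,800 × 22.4% = 3763.2
  high school: 40,000 × 45.4% = 18,160
  some college: 23,200 × 50.8% = 11785.6
Estimated total = 33708.8 → 33,700.

33,700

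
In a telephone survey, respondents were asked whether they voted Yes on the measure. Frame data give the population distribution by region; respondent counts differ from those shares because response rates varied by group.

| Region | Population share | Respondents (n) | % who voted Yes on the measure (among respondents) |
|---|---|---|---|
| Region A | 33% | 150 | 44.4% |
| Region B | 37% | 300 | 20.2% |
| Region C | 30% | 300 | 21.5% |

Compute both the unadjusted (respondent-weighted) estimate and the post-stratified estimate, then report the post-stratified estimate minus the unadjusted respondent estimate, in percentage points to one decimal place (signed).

Without adjustment, the pooled respondent share is:
  (150/750)×44.4 + (300/750)×20.2 + (300/750)×21.5 = 25.56%
Post-stratifying to population shares instead:
  0.33×44.4 + 0.37×20.2 + 0.3×21.5 = 28.576%
Difference = 28.576 − 25.56 = 3.016 pp.

+3.0 percentage points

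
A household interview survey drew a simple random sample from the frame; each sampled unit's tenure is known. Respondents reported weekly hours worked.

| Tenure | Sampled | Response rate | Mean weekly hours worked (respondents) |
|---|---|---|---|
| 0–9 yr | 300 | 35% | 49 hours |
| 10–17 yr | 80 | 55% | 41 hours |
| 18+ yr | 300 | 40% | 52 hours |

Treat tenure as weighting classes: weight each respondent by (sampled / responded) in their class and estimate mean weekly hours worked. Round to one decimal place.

Inverse-response-rate weighting restores each class to its sampled count, so class totals weight by n_sampled:
  0–9 yr: 300 × 49 = 14,700
  10–17 yr: 80 × 41 = 3280
  18+ yr: 300 × 52 = 15,600
Adjusted estimate = 33,580 / 680 = 49.3824 → 49.4.

49.4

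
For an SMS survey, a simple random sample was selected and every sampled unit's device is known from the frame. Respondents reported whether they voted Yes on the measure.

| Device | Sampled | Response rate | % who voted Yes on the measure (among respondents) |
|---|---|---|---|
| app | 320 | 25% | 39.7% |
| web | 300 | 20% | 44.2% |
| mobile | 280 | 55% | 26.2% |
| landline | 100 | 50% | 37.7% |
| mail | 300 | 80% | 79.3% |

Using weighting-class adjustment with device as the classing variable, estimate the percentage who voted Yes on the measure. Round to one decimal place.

Inverse-response-rate weighting restores each class to its sampled count, so class totals weight by n_sampled:
  app: 320 × 39.7 = 12,704
  web: 300 × 44.2 = 13,260
  mobile: 280 × 26.2 = 7336
  landline: 100 × 37.7 = 3770
  mail: 300 × 79.3 = 23,790
Adjusted estimate = 60,860 / 1,300 = 46.8154 → 46.8%.

46.8%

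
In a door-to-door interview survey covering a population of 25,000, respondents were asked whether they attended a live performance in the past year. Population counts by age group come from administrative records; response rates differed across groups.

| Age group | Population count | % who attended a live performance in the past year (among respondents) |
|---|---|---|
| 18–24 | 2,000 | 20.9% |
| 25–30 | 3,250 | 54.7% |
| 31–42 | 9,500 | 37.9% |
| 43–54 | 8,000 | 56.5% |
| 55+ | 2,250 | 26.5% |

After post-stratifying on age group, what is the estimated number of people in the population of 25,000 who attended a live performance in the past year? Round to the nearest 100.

Each cell contributes its population count × the respondent rate:
  18–24: 2,000 × 20.9% = 418
  25–30: 3,250 × 54.7% = 1777.75
  31–42: 9,500 × 37.9% = 3600.5
  43–54: 8,000 × 56.5% = 4520
  55+: 2,250 × 26.5% = 596.25
Estimated total = 10912.5 → 10,900.

10,900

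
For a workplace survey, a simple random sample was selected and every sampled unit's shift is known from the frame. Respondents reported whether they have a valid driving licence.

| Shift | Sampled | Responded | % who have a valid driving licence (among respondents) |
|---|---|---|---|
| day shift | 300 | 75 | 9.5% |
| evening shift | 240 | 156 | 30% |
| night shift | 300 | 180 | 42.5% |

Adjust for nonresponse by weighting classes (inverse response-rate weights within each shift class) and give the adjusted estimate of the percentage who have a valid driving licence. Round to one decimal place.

27.1%

Class response rates: day shift 75/300 = 25%, evening shift 156/240 = 65%, night shift 180/300 = 60%.
Inverse-response-rate weighting restores each class to its sampled count, so class totals weight by n_sampled:
  day shift: 300 × 9.5 = 2850
  evening shift: 240 × 30 = 7200
  night shift: 300 × 42.5 = 12,750
Adjusted estimate = 22,800 / 840 = 27.1429 → 27.1%.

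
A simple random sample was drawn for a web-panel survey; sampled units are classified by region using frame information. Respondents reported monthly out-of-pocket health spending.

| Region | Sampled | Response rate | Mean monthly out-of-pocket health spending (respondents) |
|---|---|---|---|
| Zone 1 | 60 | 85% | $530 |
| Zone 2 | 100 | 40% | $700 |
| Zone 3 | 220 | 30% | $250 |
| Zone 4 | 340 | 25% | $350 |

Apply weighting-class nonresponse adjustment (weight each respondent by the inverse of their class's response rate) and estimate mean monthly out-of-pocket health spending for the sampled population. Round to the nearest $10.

$380

Inverse-response-rate weighting restores each class to its sampled count, so class totals weight by n_sampled:
  Zone 1: 60 × 530 = 31,800
  Zone 2: 100 × 700 = 70,000
  Zone 3: 220 × 250 = 55,000
  Zone 4: 340 × 350 = 119,000
Adjusted estimate = 275,800 / 720 = 383.056 → $380.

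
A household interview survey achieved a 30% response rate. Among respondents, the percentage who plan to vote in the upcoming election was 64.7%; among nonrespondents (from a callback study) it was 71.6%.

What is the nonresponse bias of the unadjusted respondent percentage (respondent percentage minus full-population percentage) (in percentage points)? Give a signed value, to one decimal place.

Nonresponse fraction = 1 − 0.3 = 0.7.
Bias = (nonresponse fraction) × (respondent percentage − nonrespondent percentage)
     = 0.7 × (64.7 − 71.6) = 0.7 × -6.9 = -4.83.

-4.8 percentage points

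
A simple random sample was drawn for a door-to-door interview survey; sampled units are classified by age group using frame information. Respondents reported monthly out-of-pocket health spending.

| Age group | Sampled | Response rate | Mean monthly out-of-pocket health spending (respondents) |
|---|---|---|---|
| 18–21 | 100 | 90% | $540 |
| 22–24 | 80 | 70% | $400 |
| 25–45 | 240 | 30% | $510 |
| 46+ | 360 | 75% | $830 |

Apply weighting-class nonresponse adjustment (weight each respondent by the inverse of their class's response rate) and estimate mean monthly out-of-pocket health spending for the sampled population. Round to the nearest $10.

With weight = n_sampled/n_responded per class, the weighted class total is n_sampled:
  18–21: 100 × 540 = 54,000
  22–24: 80 × 400 = 32,000
  25–45: 240 × 510 = 122,400
  46+: 360 × 830 = 298,800
Adjusted estimate = 507,200 / 780 = 650.256 → $650.

$650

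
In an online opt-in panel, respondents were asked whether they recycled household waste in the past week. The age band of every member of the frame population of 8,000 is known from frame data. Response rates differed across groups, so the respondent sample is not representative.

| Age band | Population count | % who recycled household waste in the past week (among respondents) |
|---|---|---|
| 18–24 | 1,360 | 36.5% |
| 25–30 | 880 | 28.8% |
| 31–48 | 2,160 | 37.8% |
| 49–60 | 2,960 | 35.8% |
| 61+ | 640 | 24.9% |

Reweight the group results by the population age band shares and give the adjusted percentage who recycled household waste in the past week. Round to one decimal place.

Post-stratification weights by population share, not respondent share:
  18–24: (1,360/8,000) × 36.5 = 6.205
  25–30: (880/8,000) × 28.8 = 3.168
  31–48: (2,160/8,000) × 37.8 = 10.206
  49–60: (2,960/8,000) × 35.8 = 13.246
  61+: (640/8,000) × 24.9 = 1.992
Post-stratified estimate = 34.817 → 34.8%.

34.8%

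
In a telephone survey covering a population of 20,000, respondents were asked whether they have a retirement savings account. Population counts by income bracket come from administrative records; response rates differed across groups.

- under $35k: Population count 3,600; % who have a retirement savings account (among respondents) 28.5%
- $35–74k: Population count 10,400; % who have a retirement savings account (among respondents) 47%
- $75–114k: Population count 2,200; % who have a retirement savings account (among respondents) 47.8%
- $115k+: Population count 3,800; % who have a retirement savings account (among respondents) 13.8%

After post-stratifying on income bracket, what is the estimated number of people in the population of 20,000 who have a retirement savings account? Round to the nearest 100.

Each cell contributes its population count × the respondent rate:
  under $35k: 3,600 × 28.5% = 1026
  $35–74k: 10,400 × 47% = 4888
  $75–114k: 2,200 × 47.8% = 1051.6
  $115k+: 3,800 × 13.8% = 524.4
Estimated total = 7490 → 7,500.

7,500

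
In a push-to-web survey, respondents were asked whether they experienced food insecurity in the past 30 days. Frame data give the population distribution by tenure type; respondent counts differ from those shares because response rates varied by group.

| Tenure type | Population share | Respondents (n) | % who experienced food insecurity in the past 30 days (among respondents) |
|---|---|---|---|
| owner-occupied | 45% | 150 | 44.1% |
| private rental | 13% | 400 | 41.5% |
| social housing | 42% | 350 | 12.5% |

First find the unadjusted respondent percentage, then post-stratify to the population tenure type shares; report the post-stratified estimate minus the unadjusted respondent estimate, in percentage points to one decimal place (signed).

-0.2 percentage points

Unadjusted (pooled respondent) estimate weights by respondent counts:
  (150/900)×44.1 + (400/900)×41.5 + (350/900)×12.5 = 30.6556%
Post-stratified estimate weights by population shares:
  0.45×44.1 + 0.13×41.5 + 0.42×12.5 = 30.49%
Difference = 30.49 − 30.6556 = -0.1656 pp.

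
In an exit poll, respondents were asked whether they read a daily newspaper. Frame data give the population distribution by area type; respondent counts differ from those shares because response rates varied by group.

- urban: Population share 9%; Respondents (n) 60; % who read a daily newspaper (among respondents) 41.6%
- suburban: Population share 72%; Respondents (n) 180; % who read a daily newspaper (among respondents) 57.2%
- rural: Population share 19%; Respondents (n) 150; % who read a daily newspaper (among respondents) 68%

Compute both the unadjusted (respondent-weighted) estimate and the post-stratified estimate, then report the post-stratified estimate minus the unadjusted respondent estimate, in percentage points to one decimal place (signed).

-1.1 percentage points

Without adjustment, the pooled respondent share is:
  (60/390)×41.6 + (180/390)×57.2 + (150/390)×68 = 58.9538%
Reweighting by population area type shares:
  0.09×41.6 + 0.72×57.2 + 0.19×68 = 57.848%
Difference = 57.848 − 58.9538 = -1.1058 pp.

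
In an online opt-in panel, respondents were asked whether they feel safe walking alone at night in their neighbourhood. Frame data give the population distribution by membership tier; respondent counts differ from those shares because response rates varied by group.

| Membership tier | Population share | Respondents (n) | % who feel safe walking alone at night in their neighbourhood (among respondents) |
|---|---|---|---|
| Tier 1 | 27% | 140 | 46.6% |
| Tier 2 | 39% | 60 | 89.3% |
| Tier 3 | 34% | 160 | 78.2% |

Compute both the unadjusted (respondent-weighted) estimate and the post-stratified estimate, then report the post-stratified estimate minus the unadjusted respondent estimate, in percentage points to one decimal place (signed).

Naive respondent-only estimate (weights = respondent counts):
  (140/360)×46.6 + (60/360)×89.3 + (160/360)×78.2 = 67.7611%
Post-stratified estimate weights by population shares:
  0.27×46.6 + 0.39×89.3 + 0.34×78.2 = 73.997%
Difference = 73.997 − 67.7611 = 6.2359 pp.

+6.2 percentage points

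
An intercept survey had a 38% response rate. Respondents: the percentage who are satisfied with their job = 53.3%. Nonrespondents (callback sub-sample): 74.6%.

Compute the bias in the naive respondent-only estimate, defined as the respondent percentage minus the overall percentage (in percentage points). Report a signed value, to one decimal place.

-13.2 percentage points

Nonresponse fraction = 1 − 0.38 = 0.62.
Bias = (nonresponse fraction) × (respondent percentage − nonrespondent percentage)
     = 0.62 × (53.3 − 74.6) = 0.62 × -21.3 = -13.206.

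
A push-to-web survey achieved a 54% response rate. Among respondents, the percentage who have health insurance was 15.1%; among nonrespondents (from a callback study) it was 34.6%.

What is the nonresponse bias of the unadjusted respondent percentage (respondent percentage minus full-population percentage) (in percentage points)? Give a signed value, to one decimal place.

-9.0 percentage points

Nonresponse fraction = 1 − 0.54 = 0.46.
Bias = (nonresponse fraction) × (respondent percentage − nonrespondent percentage)
     = 0.46 × (15.1 − 34.6) = 0.46 × -19.5 = -8.97.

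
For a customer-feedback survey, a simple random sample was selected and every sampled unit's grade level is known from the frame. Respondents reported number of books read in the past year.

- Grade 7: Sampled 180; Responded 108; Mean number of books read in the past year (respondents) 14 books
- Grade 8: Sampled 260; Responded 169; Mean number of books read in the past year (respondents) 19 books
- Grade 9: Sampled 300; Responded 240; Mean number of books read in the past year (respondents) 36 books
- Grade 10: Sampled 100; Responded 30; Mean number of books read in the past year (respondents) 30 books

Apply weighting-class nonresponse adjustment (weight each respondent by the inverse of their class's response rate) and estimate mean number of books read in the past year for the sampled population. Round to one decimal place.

Response rates by class: Grade 7 108/180 = 60%, Grade 8 169/260 = 65%, Grade 9 240/300 = 80%, Grade 10 30/100 = 30%.
Weighting each respondent by the inverse class response rate inflates each class back to its sampled size, so the class weight is n_sampled:
  Grade 7: 180 × 14 = 2520
  Grade 8: 260 × 19 = 4940
  Grade 9: 300 × 36 = 10,800
  Grade 10: 100 × 30 = 3000
Adjusted estimate = 21,260 / 840 = 25.3095 → 25.3.

25.3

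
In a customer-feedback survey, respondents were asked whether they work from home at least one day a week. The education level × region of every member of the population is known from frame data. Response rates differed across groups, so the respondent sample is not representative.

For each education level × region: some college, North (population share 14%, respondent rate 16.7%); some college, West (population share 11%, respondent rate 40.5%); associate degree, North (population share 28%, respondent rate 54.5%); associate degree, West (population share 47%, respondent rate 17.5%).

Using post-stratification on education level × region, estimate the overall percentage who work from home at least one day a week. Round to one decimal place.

Weight each group's respondent value by its population share:
  some college, North: 0.14 × 16.7 = 2.338
  some college, West: 0.11 × 40.5 = 4.455
  associate degree, North: 0.28 × 54.5 = 15.26
  associate degree, West: 0.47 × 17.5 = 8.225
Post-stratified estimate = 30.278 → 30.3%.

30.3%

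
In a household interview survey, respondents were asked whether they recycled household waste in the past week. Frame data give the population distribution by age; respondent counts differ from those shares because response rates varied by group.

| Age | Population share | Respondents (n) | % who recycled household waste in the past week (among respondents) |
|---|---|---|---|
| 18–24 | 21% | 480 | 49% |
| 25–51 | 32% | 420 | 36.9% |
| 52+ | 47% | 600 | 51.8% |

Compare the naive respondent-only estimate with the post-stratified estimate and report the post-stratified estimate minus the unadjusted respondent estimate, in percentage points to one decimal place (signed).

-0.3 percentage points

Unadjusted (pooled respondent) estimate weights by respondent counts:
  (480/1500)×49 + (420/1500)×36.9 + (600/1500)×51.8 = 46.732%
Reweighting by population age shares:
  0.21×49 + 0.32×36.9 + 0.47×51.8 = 46.444%
Difference = 46.444 − 46.732 = -0.288 pp.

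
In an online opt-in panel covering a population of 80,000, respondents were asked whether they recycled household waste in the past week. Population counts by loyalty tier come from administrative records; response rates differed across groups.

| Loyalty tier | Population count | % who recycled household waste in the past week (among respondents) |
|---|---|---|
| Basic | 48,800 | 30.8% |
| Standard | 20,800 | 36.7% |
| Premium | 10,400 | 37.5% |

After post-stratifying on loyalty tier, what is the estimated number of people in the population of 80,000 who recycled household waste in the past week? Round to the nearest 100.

Estimated count per cell = population count × respondent percentage:
  Basic: 48,800 × 30.8% = 15030.4
  Standard: 20,800 × 36.7% = 7633.6
  Premium: 10,400 × 37.5% = 3900
Estimated total = 26,564 → 26,600.

26,600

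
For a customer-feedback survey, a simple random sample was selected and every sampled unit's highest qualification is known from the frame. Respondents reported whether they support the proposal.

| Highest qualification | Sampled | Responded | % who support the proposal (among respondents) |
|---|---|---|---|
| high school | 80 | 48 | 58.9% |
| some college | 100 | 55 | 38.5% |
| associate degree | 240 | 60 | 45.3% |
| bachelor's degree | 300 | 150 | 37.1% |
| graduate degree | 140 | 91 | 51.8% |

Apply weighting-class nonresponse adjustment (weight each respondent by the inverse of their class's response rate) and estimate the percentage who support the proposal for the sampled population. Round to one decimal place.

44.0%

Response rates by class: high school 48/80 = 60%, some college 55/100 = 55%, associate degree 60/240 = 25%, bachelor's degree 150/300 = 50%, graduate degree 91/140 = 65%.
Weighting each respondent by the inverse class response rate inflates each class back to its sampled size, so the class weight is n_sampled:
  high school: 80 × 58.9 = 4712
  some college: 100 × 38.5 = 3850
  associate degree: 240 × 45.3 = 10,872
  bachelor's degree: 300 × 37.1 = 11,130
  graduate degree: 140 × 51.8 = 7252
Adjusted estimate = 37,816 / 860 = 43.9721 → 44.0%.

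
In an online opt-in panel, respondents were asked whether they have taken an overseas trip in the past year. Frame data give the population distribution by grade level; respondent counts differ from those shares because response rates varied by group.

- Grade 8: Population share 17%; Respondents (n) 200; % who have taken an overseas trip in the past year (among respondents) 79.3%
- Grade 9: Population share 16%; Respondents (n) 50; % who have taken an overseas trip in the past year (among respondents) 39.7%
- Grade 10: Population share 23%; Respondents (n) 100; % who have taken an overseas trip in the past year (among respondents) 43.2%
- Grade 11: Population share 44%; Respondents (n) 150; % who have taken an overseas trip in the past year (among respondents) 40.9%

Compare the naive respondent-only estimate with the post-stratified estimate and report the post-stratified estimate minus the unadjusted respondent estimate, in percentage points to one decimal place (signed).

-8.8 percentage points

Unadjusted (pooled respondent) estimate weights by respondent counts:
  (200/500)×79.3 + (50/500)×39.7 + (100/500)×43.2 + (150/500)×40.9 = 56.6%
Post-stratified estimate weights by population shares:
  0.17×79.3 + 0.16×39.7 + 0.23×43.2 + 0.44×40.9 = 47.765%
Difference = 47.765 − 56.6 = -8.835 pp.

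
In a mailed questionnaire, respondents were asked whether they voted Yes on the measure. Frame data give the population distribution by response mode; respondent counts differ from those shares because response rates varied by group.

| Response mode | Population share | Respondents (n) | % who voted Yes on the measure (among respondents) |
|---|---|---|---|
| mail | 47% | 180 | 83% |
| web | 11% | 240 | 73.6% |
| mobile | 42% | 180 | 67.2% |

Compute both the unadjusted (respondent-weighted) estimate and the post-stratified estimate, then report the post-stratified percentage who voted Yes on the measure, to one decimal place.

Naive respondent-only estimate (weights = respondent counts):
  (180/600)×83 + (240/600)×73.6 + (180/600)×67.2 = 74.5%
Reweighting by population response mode shares:
  0.47×83 + 0.11×73.6 + 0.42×67.2 = 75.33%

75.3%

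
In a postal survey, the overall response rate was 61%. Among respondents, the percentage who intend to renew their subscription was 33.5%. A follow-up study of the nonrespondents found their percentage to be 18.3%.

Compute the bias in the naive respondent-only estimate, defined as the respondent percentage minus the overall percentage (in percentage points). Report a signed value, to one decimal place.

+5.9 percentage points

Nonresponse fraction = 1 − 0.61 = 0.39.
Bias = (nonresponse fraction) × (respondent percentage − nonrespondent percentage)
     = 0.39 × (33.5 − 18.3) = 0.39 × 15.2 = 5.928.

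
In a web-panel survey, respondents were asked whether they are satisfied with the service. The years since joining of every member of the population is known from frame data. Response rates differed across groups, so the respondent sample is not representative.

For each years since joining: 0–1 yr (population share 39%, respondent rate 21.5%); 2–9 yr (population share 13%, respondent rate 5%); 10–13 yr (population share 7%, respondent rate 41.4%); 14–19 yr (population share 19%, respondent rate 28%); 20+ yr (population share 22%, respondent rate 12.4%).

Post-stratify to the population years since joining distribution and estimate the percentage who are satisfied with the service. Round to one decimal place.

20.0%

Post-stratification weights by population share, not respondent share:
  0–1 yr: 0.39 × 21.5 = 8.385
  2–9 yr: 0.13 × 5 = 0.65
  10–13 yr: 0.07 × 41.4 = 2.898
  14–19 yr: 0.19 × 28 = 5.32
  20+ yr: 0.22 × 12.4 = 2.728
Post-stratified estimate = 19.981 → 20.0%.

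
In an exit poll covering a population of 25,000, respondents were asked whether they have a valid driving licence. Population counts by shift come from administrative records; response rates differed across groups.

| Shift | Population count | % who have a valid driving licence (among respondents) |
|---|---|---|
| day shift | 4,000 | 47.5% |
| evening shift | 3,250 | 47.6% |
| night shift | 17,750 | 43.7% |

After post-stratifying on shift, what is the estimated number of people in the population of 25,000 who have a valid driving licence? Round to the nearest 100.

11,200

Apply each group's respondent rate to its population count:
  day shift: 4,000 × 47.5% = 1900
  evening shift: 3,250 × 47.6% = 1547
  night shift: 17,750 × 43.7% = 7756.75
Estimated total = 11203.8 → 11,200.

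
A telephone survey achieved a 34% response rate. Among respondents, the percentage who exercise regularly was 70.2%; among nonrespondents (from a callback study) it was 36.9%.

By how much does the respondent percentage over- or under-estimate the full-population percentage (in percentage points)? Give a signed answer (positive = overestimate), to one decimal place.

+22.0 percentage points

Nonresponse fraction = 1 − 0.34 = 0.66.
Bias = (nonresponse fraction) × (respondent percentage − nonrespondent percentage)
     = 0.66 × (70.2 − 36.9) = 0.66 × 33.3 = 21.978.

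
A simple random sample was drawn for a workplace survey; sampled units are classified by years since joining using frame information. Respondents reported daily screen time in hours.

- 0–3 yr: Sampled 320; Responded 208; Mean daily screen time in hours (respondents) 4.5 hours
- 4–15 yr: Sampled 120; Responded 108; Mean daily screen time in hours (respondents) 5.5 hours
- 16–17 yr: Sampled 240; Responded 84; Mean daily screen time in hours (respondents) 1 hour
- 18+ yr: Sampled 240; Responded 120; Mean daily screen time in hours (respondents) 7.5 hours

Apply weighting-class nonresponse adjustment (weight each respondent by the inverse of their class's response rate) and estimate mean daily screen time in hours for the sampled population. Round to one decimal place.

Class response rates: 0–3 yr 208/320 = 65%, 4–15 yr 108/120 = 90%, 16–17 yr 84/240 = 35%, 18+ yr 120/240 = 50%.
Inverse-response-rate weighting restores each class to its sampled count, so class totals weight by n_sampled:
  0–3 yr: 320 × 4.5 = 1440
  4–15 yr: 120 × 5.5 = 660
  16–17 yr: 240 × 1 = 240
  18+ yr: 240 × 7.5 = 1800
Adjusted estimate = 4140 / 920 = 4.5 → 4.5.

4.5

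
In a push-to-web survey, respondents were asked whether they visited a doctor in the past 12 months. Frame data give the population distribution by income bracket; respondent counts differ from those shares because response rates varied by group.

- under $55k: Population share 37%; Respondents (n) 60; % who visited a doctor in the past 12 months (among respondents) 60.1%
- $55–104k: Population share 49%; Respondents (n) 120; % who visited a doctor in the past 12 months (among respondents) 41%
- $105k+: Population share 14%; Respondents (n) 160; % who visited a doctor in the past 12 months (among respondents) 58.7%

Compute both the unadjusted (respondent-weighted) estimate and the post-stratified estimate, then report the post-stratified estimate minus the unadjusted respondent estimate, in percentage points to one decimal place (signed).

-2.2 percentage points

Unadjusted (pooled respondent) estimate weights by respondent counts:
  (60/340)×60.1 + (120/340)×41 + (160/340)×58.7 = 52.7%
Reweighting by population income bracket shares:
  0.37×60.1 + 0.49×41 + 0.14×58.7 = 50.545%
Difference = 50.545 − 52.7 = -2.155 pp.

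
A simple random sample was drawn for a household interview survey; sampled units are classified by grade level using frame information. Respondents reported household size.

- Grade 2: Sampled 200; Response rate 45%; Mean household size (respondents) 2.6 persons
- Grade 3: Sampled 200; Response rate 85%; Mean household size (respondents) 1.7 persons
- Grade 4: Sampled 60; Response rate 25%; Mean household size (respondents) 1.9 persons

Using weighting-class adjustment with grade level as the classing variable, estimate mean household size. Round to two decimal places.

2.12

Each respondent's weight = sampled/responded in their class; summing within a class gives n_sampled, so:
  Grade 2: 200 × 2.6 = 520
  Grade 3: 200 × 1.7 = 340
  Grade 4: 60 × 1.9 = 114
Adjusted estimate = 974 / 460 = 2.11739 → 2.12.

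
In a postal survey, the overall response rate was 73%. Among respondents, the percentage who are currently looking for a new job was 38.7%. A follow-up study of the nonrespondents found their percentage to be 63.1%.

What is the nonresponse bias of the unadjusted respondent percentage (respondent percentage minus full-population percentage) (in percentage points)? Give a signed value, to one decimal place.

-6.6 percentage points

Nonresponse fraction = 1 − 0.73 = 0.27.
Bias = (nonresponse fraction) × (respondent percentage − nonrespondent percentage)
     = 0.27 × (38.7 − 63.1) = 0.27 × -24.4 = -6.588.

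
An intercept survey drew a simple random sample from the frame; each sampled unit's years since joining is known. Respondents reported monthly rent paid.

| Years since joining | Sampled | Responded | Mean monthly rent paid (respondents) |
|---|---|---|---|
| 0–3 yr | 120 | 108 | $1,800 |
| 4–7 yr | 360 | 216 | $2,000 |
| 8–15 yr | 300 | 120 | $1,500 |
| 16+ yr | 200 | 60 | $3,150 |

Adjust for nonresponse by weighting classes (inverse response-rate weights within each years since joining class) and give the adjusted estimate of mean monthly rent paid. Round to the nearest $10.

Response rates by class: 0–3 yr 108/120 = 90%, 4–7 yr 216/360 = 60%, 8–15 yr 120/300 = 40%, 16+ yr 60/200 = 30%.
Weighting each respondent by the inverse class response rate inflates each class back to its sampled size, so the class weight is n_sampled:
  0–3 yr: 120 × 1800 = 216,000
  4–7 yr: 360 × 2000 = 720,000
  8–15 yr: 300 × 1500 = 450,000
  16+ yr: 200 × 3150 = 630,000
Adjusted estimate = 2,016,000 / 980 = 2057.14 → $2,060.

$2,060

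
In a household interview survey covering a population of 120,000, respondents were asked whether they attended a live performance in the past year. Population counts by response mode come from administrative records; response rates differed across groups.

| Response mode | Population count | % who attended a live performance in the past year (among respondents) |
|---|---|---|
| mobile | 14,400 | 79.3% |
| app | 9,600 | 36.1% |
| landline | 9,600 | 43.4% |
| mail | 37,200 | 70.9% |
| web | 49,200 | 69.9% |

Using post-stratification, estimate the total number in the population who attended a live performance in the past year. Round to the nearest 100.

Estimated count per cell = population count × respondent percentage:
  mobile: 14,400 × 79.3% = 11419.2
  app: 9,600 × 36.1% = 3465.6
  landline: 9,600 × 43.4% = 4166.4
  mail: 37,200 × 70.9% = 26374.8
  web: 49,200 × 69.9% = 34390.8
Estimated total = 79816.8 → 79,800.

79,800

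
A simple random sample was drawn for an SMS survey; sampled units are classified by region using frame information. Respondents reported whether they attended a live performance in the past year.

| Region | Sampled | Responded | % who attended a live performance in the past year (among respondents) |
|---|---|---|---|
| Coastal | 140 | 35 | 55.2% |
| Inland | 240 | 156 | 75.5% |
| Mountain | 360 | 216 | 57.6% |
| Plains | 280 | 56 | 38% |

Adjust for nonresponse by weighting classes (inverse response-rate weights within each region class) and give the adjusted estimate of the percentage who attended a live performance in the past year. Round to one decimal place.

Class response rates: Coastal 35/140 = 25%, Inland 156/240 = 65%, Mountain 216/360 = 60%, Plains 56/280 = 20%.
Weighting each respondent by the inverse class response rate inflates each class back to its sampled size, so the class weight is n_sampled:
  Coastal: 140 × 55.2 = 7728
  Inland: 240 × 75.5 = 18,120
  Mountain: 360 × 57.6 = 20,736
  Plains: 280 × 38 = 10,640
Adjusted estimate = 57,224 / 1,020 = 56.102 → 56.1%.

56.1%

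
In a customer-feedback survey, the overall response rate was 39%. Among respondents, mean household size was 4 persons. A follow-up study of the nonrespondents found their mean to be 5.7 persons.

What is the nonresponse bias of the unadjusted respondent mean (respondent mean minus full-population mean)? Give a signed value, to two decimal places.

Nonresponse fraction = 1 − 0.39 = 0.61.
Bias = (nonresponse fraction) × (respondent mean − nonrespondent mean)
     = 0.61 × (4 − 5.7) = 0.61 × -1.7 = -1.037.

-1.04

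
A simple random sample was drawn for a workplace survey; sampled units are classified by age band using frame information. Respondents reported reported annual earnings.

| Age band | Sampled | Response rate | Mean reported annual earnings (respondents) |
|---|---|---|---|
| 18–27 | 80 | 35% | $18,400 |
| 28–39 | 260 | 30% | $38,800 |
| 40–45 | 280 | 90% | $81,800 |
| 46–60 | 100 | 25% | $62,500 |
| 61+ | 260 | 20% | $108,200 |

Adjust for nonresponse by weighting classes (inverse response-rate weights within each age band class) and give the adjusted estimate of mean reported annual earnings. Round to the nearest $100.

With weight = n_sampled/n_responded per class, the weighted class total is n_sampled:
  18–27: 80 × 18,400 = 1,472,000
  28–39: 260 × 38,800 = 10,088,000
  40–45: 280 × 81,800 = 22,904,000
  46–60: 100 × 62,500 = 6,250,000
  61+: 260 × 108,200 = 28,132,000
Adjusted estimate = 68,846,000 / 980 = 70251 → $70,300.

$70,300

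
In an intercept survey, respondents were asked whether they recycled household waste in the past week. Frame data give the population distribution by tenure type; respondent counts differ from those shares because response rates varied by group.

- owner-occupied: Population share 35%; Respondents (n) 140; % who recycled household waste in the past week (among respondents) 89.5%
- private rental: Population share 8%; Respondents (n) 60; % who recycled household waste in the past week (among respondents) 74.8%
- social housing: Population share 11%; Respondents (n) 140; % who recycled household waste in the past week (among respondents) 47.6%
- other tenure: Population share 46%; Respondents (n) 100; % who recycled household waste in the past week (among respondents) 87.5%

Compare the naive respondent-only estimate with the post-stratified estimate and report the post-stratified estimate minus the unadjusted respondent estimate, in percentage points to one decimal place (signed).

Naive respondent-only estimate (weights = respondent counts):
  (140/440)×89.5 + (60/440)×74.8 + (140/440)×47.6 + (100/440)×87.5 = 73.7091%
Post-stratified estimate weights by population shares:
  0.35×89.5 + 0.08×74.8 + 0.11×47.6 + 0.46×87.5 = 82.795%
Difference = 82.795 − 73.7091 = 9.0859 pp.

+9.1 percentage points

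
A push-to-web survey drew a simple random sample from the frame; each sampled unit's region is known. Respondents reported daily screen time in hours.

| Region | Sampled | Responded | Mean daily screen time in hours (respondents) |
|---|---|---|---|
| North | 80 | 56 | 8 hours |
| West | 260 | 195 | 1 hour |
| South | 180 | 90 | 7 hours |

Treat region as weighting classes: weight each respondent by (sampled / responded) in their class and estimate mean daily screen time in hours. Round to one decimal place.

Response rates by class: North 56/80 = 70%, West 195/260 = 75%, South 90/180 = 50%.
Inverse-response-rate weighting restores each class to its sampled count, so class totals weight by n_sampled:
  North: 80 × 8 = 640
  West: 260 × 1 = 260
  South: 180 × 7 = 1260
Adjusted estimate = 2160 / 520 = 4.15385 → 4.2.

4.2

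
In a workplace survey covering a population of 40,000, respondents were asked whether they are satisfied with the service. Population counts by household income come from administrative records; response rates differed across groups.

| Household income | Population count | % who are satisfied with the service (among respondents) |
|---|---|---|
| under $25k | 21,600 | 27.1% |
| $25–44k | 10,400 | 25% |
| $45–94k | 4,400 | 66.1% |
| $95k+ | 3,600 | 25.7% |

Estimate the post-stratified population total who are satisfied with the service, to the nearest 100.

12,300

Estimated count per cell = population count × respondent percentage:
  under $25k: 21,600 × 27.1% = 5853.6
  $25–44k: 10,400 × 25% = 2600
  $45–94k: 4,400 × 66.1% = 2908.4
  $95k+: 3,600 × 25.7% = 925.2
Estimated total = 12287.2 → 12,300.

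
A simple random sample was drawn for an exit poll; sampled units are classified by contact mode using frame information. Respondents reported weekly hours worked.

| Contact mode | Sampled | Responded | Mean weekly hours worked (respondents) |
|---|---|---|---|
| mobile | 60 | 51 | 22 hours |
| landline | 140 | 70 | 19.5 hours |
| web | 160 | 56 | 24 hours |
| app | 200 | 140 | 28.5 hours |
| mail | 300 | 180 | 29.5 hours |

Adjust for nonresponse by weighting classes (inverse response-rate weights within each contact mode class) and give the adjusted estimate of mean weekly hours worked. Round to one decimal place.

Response rates by class: mobile 51/60 = 85%, landline 70/140 = 50%, web 56/160 = 35%, app 140/200 = 70%, mail 180/300 = 60%.
Weighting each respondent by the inverse class response rate inflates each class back to its sampled size, so the class weight is n_sampled:
  mobile: 60 × 22 = 1320
  landline: 140 × 19.5 = 2730
  web: 160 × 24 = 3840
  app: 200 × 28.5 = 5700
  mail: 300 × 29.5 = 8850
Adjusted estimate = 22,440 / 860 = 26.093 → 26.1.

26.1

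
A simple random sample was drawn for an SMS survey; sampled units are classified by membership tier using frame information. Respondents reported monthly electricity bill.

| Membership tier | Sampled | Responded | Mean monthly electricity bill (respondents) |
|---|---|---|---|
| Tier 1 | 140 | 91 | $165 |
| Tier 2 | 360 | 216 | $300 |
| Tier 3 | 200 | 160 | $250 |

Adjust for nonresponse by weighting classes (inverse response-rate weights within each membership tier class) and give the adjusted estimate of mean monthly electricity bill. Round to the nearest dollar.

$259

Response rates by class: Tier 1 91/140 = 65%, Tier 2 216/360 = 60%, Tier 3 160/200 = 80%.
With weight = n_sampled/n_responded per class, the weighted class total is n_sampled:
  Tier 1: 140 × 165 = 23,100
  Tier 2: 360 × 300 = 108,000
  Tier 3: 200 × 250 = 50,000
Adjusted estimate = 181,100 / 700 = 258.714 → $259.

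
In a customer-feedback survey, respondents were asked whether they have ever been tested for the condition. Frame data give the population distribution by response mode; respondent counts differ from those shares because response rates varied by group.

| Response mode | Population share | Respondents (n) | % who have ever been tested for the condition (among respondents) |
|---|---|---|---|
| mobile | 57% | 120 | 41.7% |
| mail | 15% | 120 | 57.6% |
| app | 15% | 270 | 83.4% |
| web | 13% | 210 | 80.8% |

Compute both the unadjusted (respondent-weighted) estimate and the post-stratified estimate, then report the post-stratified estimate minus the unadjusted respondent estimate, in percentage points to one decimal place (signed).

Without adjustment, the pooled respondent share is:
  (120/720)×41.7 + (120/720)×57.6 + (270/720)×83.4 + (210/720)×80.8 = 71.3917%
Post-stratifying to population shares instead:
  0.57×41.7 + 0.15×57.6 + 0.15×83.4 + 0.13×80.8 = 55.423%
Difference = 55.423 − 71.3917 = -15.9687 pp.

-16.0 percentage points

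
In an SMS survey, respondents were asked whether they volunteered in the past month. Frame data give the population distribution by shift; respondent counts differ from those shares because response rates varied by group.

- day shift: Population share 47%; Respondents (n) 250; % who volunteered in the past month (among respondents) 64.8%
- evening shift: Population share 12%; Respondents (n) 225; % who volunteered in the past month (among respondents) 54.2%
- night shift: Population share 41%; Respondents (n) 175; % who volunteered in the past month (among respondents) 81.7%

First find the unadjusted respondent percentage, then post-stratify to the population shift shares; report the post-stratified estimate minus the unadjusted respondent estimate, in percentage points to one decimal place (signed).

+4.8 percentage points

Unadjusted (pooled respondent) estimate weights by respondent counts:
  (250/650)×64.8 + (225/650)×54.2 + (175/650)×81.7 = 65.6808%
Post-stratifying to population shares instead:
  0.47×64.8 + 0.12×54.2 + 0.41×81.7 = 70.457%
Difference = 70.457 − 65.6808 = 4.7762 pp.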